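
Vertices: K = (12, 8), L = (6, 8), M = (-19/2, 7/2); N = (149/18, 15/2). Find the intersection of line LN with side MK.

Barycentric coordinates of N with respect to KLM: (2/3, 2/9, 1/9).
On side MK the L-coordinate is zero; dropping N's L-weight 2/9 and renormalizing the remaining 1/9 : 2/3 gives weights 1/7, 6/7 on M, K.
J = (1/7)·(-19/2, 7/2) + (6/7)·(12, 8) = (125/14, 103/14).

(125/14, 103/14)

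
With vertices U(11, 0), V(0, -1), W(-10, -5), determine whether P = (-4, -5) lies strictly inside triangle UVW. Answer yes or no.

no

Barycentric coordinates of P: (12/17, -15/17, 20/17).
The three coordinates are positive, negative, positive; a point is interior exactly when all three are positive.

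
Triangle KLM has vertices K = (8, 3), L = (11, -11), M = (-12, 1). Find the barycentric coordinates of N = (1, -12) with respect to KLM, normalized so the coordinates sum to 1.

(-1/2, 1, 1/2)

Signed area of the reference triangle: [KLM] = ½·(8·(-11−1) + 11·(1−3) + (-12)·(3−(-11))) = ½·(-96 − 22 − 168) = -143.
[NLM] = ½·(1·(-11−1) + 11·(1−(-12)) + (-12)·(-12−(-11))) = ½·(-12 + 143 + 12) = 143/2, so the K-coordinate is (143/2)/(-143) = -1/2.
[KNM] = ½·(8·(-12−1) + 1·(1−3) + (-12)·(3−(-12))) = ½·(-104 − 2 − 180) = -143, so the L-coordinate is 1.
[KLN] = ½·(8·(-11−(-12)) + 11·(-12−3) + 1·(3−(-11))) = ½·(8 − 165 + 14) = -143/2, so the M-coordinate is 1/2.
Check: -1/2 + 1 + 1/2 = 1.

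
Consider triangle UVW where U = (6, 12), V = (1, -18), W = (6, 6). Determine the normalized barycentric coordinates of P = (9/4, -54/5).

Signed area of the reference triangle: [UVW] = ½·(6·(-18−6) + 1·(6−12) + 6·(12−(-18))) = ½·(-144 − 6 + 180) = 15.
[PVW] = ½·((9/4)·(-18−6) + 1·(6−(-54/5)) + 6·(-54/5−(-18))) = ½·(-54 + 84/5 + 216/5) = 3, so the U-coordinate is 3/15 = 1/5.
[UPW] = ½·(6·(-54/5−6) + (9/4)·(6−12) + 6·(12−(-54/5))) = ½·(-504/5 − 27/2 + 684/5) = 45/4, so the V-coordinate is 3/4.
[UVP] = ½·(6·(-18−(-54/5)) + 1·(-54/5−12) + (9/4)·(12−(-18))) = ½·(-216/5 − 114/5 + 135/2) = 3/4, so the W-coordinate is 1/20.
Check: 1/5 + 3/4 + 1/20 = 1.

(1/5, 3/4, 1/20)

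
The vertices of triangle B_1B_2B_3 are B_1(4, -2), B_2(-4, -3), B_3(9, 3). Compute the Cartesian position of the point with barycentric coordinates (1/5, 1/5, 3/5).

M = (1/5)·B_1 + (1/5)·B_2 + (3/5)·B_3.
x-coordinate: (1/5)·4 + (1/5)·(-4) + (3/5)·9 = 27/5.
y-coordinate: (1/5)·(-2) + (1/5)·(-3) + (3/5)·3 = 4/5.

(27/5, 4/5)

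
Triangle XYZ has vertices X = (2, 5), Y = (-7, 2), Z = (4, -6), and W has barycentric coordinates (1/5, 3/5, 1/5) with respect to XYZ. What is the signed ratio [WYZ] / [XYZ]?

The signed ratio [WYZ]/[XYZ] equals the barycentric coordinate of W at vertex X, which is 1/5.

1/5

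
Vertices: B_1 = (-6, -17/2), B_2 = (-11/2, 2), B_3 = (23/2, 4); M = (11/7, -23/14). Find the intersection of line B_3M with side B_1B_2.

(-47/8, -47/8)

Barycentric coordinates of M with respect to B_1B_2B_3: (3/7, 1/7, 3/7).
On side B_1B_2 the B_3-coordinate is zero; dropping M's B_3-weight 3/7 and renormalizing the remaining 3/7 : 1/7 gives weights 3/4, 1/4 on B_1, B_2.
N = (3/4)·(-6, -17/2) + (1/4)·(-11/2, 2) = (-47/8, -47/8).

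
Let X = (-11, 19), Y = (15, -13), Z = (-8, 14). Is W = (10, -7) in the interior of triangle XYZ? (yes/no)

yes

Barycentric coordinates of W: (3/34, 27/34, 2/17).
The three coordinates are positive, positive, positive; a point is interior exactly when all three are positive.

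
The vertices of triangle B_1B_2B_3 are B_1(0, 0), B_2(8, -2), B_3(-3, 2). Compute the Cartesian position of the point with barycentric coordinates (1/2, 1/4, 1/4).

M = (1/2)·B_1 + (1/4)·B_2 + (1/4)·B_3.
x-coordinate: (1/2)·0 + (1/4)·8 + (1/4)·(-3) = 5/4.
y-coordinate: (1/2)·0 + (1/4)·(-2) + (1/4)·2 = 0.

(5/4, 0)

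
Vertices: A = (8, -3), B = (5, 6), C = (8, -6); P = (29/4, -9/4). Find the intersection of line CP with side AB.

Barycentric coordinates of P with respect to ABC: (1/4, 1/4, 1/2).
On side AB the C-coordinate is zero; dropping P's C-weight 1/2 and renormalizing the remaining 1/4 : 1/4 gives weights 1/2, 1/2 on A, B.
Q = (1/2)·(8, -3) + (1/2)·(5, 6) = (13/2, 3/2).

(13/2, 3/2)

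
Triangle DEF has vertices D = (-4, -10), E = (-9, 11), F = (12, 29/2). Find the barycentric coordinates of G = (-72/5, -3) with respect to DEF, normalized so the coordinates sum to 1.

Signed area of the reference triangle: [DEF] = ½·((-4)·(11−(29/2)) + (-9)·(29/2−(-10)) + 12·(-10−11)) = ½·(14 − 441/2 − 252) = -917/4.
[GEF] = ½·((-72/5)·(11−(29/2)) + (-9)·(29/2−(-3)) + 12·(-3−11)) = ½·(252/5 − 315/2 − 168) = -2751/20, so the D-coordinate is (-2751/20)/(-917/4) = 3/5.
[DGF] = ½·((-4)·(-3−(29/2)) + (-72/5)·(29/2−(-10)) + 12·(-10−(-3))) = ½·(70 − 1764/5 − 84) = -917/5, so the E-coordinate is 4/5.
[DEG] = ½·((-4)·(11−(-3)) + (-9)·(-3−(-10)) + (-72/5)·(-10−11)) = ½·(-56 − 63 + 1512/5) = 917/10, so the F-coordinate is -2/5.
Check: 3/5 + 4/5 − 2/5 = 1.

(3/5, 4/5, -2/5)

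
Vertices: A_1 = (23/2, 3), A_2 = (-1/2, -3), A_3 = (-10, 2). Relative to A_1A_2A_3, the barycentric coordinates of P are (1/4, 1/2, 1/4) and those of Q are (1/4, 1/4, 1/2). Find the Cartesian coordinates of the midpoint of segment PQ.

(-17/16, 3/8)

Barycentric coordinates of the midpoint are the average: (1/4, 3/8, 3/8).
Converting: (1/4)·A_1 + (3/8)·A_2 + (3/8)·A_3 = (-17/16, 3/8).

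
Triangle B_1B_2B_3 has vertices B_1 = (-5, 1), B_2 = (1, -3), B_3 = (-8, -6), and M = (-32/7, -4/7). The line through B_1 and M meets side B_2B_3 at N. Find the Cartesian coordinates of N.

Barycentric coordinates of M with respect to B_1B_2B_3: (5/7, 1/7, 1/7).
On side B_2B_3 the B_1-coordinate is zero; dropping M's B_1-weight 5/7 and renormalizing the remaining 1/7 : 1/7 gives weights 1/2, 1/2 on B_2, B_3.
N = (1/2)·(1, -3) + (1/2)·(-8, -6) = (-7/2, -9/2).

(-7/2, -9/2)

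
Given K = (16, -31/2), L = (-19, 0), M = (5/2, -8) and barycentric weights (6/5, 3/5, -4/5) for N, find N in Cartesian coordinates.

N = (6/5)·K + (3/5)·L + (-4/5)·M.
x-coordinate: (6/5)·16 + (3/5)·(-19) + (-4/5)·(5/2) = 29/5.
y-coordinate: (6/5)·(-31/2) + (3/5)·0 + (-4/5)·(-8) = -61/5.

(29/5, -61/5)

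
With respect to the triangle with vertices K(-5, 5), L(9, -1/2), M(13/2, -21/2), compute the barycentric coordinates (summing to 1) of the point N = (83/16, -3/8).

Signed area of the reference triangle: [KLM] = ½·((-5)·(-1/2−(-21/2)) + 9·(-21/2−5) + (13/2)·(5−(-1/2))) = ½·(-50 − 279/2 + 143/4) = -615/8.
[NLM] = ½·((83/16)·(-1/2−(-21/2)) + 9·(-21/2−(-3/8)) + (13/2)·(-3/8−(-1/2))) = ½·(415/8 − 729/8 + 13/16) = -615/32, so the K-coordinate is (-615/32)/(-615/8) = 1/4.
[KNM] = ½·((-5)·(-3/8−(-21/2)) + (83/16)·(-21/2−5) + (13/2)·(5−(-3/8))) = ½·(-405/8 − 2573/32 + 559/16) = -3075/64, so the L-coordinate is 5/8.
[KLN] = ½·((-5)·(-1/2−(-3/8)) + 9·(-3/8−5) + (83/16)·(5−(-1/2))) = ½·(5/8 − 387/8 + 913/32) = -615/64, so the M-coordinate is 1/8.

(1/4, 5/8, 1/8)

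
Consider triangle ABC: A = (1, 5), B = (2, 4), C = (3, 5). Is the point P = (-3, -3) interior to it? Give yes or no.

no

Barycentric coordinates of P: (-1, 8, -6).
The three coordinates are negative, positive, negative; a point is interior exactly when all three are positive.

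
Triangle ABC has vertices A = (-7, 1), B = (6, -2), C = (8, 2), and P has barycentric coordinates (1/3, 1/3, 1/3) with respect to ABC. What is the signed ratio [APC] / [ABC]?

The signed ratio [APC]/[ABC] equals the barycentric coordinate of P at vertex B, which is 1/3.

1/3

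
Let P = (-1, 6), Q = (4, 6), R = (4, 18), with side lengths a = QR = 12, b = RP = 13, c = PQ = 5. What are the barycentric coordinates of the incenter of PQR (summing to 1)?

The incenter has barycentric coordinates proportional to the opposite side lengths: (12 : 13 : 5).
Normalizing by 12+13+5 = 30 gives (2/5, 13/30, 1/6).

(2/5, 13/30, 1/6)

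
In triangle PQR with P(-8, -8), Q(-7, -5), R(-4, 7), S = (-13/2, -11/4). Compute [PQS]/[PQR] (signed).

1/4

[PQR] = ½·((-8)·(-5−7) + (-7)·(7−(-8)) + (-4)·(-8−(-5))) = ½·(96 − 105 + 12) = 3/2.
[PQS] = ½·((-8)·(-5−(-11/4)) + (-7)·(-11/4−(-8)) + (-13/2)·(-8−(-5))) = ½·(18 − 147/4 + 39/2) = 3/8, so the ratio is (3/8)/(3/2) = 1/4.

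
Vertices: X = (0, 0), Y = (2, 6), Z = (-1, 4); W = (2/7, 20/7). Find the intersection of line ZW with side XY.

(4/5, 12/5)

Barycentric coordinates of W with respect to XYZ: (3/7, 2/7, 2/7).
On side XY the Z-coordinate is zero; dropping W's Z-weight 2/7 and renormalizing the remaining 3/7 : 2/7 gives weights 3/5, 2/5 on X, Y.
V = (3/5)·(0, 0) + (2/5)·(2, 6) = (4/5, 12/5).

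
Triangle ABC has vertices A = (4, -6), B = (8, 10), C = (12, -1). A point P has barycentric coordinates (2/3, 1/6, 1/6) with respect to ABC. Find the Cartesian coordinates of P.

(6, -5/2)

P = (2/3)·A + (1/6)·B + (1/6)·C.
x-coordinate: (2/3)·4 + (1/6)·8 + (1/6)·12 = 6.
y-coordinate: (2/3)·(-6) + (1/6)·10 + (1/6)·(-1) = -5/2.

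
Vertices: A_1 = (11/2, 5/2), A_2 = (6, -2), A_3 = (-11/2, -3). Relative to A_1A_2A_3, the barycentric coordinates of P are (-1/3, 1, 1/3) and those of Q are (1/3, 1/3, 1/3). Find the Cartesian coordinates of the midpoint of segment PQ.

Barycentric coordinates of the midpoint are the average: (0, 2/3, 1/3).
Converting: 0·A_1 + (2/3)·A_2 + (1/3)·A_3 = (13/6, -7/3).

(13/6, -7/3)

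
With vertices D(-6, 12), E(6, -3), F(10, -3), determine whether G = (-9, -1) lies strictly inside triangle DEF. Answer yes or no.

no

Barycentric coordinates of G: (2/15, 253/60, -67/20).
The three coordinates are positive, positive, negative; a point is interior exactly when all three are positive.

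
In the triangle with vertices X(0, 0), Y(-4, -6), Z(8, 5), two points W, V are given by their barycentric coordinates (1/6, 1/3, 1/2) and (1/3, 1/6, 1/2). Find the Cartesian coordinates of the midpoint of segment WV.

(3, 1)

Barycentric coordinates of the midpoint are the average: (1/4, 1/4, 1/2).
Converting: (1/4)·X + (1/4)·Y + (1/2)·Z = (3, 1).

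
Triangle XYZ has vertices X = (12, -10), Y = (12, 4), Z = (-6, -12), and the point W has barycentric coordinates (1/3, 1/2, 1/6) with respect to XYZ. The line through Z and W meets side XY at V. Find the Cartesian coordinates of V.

(12, -8/5)

Line ZW meets XY where the Z-coordinate vanishes; zeroing W's Z-weight and renormalizing leaves X, Y-weights 1/3 : 1/2 → (2/5, 3/5).
So V = (2/5)·X + (3/5)·Y = (12, -8/5).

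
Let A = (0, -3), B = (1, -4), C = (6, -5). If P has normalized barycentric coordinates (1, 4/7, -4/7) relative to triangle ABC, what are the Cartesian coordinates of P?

P = 1·A + (4/7)·B + (-4/7)·C.
x-coordinate: 1·0 + (4/7)·1 + (-4/7)·6 = -20/7.
y-coordinate: 1·(-3) + (4/7)·(-4) + (-4/7)·(-5) = -17/7.

(-20/7, -17/7)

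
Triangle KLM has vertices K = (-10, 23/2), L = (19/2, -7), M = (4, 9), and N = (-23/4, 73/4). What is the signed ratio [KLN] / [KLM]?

[KLM] = ½·((-10)·(-7−9) + (19/2)·(9−(23/2)) + 4·(23/2−(-7))) = ½·(160 − 95/4 + 74) = 841/8.
[KLN] = ½·((-10)·(-7−(73/4)) + (19/2)·(73/4−(23/2)) + (-23/4)·(23/2−(-7))) = ½·(505/2 + 513/8 − 851/8) = 841/8, so the ratio is (841/8)/(841/8) = 1.

1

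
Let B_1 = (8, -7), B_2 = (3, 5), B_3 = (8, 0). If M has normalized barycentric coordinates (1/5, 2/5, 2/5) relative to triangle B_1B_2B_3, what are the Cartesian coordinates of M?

(6, 3/5)

M = (1/5)·B_1 + (2/5)·B_2 + (2/5)·B_3.
x-coordinate: (1/5)·8 + (2/5)·3 + (2/5)·8 = 6.
y-coordinate: (1/5)·(-7) + (2/5)·5 + (2/5)·0 = 3/5.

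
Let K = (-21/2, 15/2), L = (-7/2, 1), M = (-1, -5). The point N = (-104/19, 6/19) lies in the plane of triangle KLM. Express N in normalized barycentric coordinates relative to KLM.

Signed area of the reference triangle: [KLM] = ½·((-21/2)·(1−(-5)) + (-7/2)·(-5−(15/2)) + (-1)·(15/2−1)) = ½·(-63 + 175/4 − 13/2) = -103/8.
[NLM] = ½·((-104/19)·(1−(-5)) + (-7/2)·(-5−(6/19)) + (-1)·(6/19−1)) = ½·(-624/19 + 707/38 + 13/19) = -515/76, so the K-coordinate is (-515/76)/(-103/8) = 10/19.
[KNM] = ½·((-21/2)·(6/19−(-5)) + (-104/19)·(-5−(15/2)) + (-1)·(15/2−(6/19))) = ½·(-2121/38 + 1300/19 − 273/38) = 103/38, so the L-coordinate is -4/19.
[KLN] = ½·((-21/2)·(1−(6/19)) + (-7/2)·(6/19−(15/2)) + (-104/19)·(15/2−1)) = ½·(-273/38 + 1911/76 − 676/19) = -1339/152, so the M-coordinate is 13/19.

(10/19, -4/19, 13/19)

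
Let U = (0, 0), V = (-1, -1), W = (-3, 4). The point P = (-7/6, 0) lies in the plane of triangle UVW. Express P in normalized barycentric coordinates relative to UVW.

(1/6, 2/3, 1/6)

Signed area of the reference triangle: [UVW] = ½·(0·(-1−4) + (-1)·(4−0) + (-3)·(0−(-1))) = ½·(0 − 4 − 3) = -7/2.
[PVW] = ½·((-7/6)·(-1−4) + (-1)·(4−0) + (-3)·(0−(-1))) = ½·(35/6 − 4 − 3) = -7/12, so the U-coordinate is (-7/12)/(-7/2) = 1/6.
[UPW] = ½·(0·(0−4) + (-7/6)·(4−0) + (-3)·(0−0)) = ½·(0 − 14/3 + 0) = -7/3, so the V-coordinate is 2/3.
[UVP] = ½·(0·(-1−0) + (-1)·(0−0) + (-7/6)·(0−(-1))) = ½·(0 + 0 − 7/6) = -7/12, so the W-coordinate is 1/6.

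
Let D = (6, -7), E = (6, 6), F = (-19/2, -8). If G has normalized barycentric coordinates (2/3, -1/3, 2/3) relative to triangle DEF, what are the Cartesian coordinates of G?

G = (2/3)·D + (-1/3)·E + (2/3)·F.
x-coordinate: (2/3)·6 + (-1/3)·6 + (2/3)·(-19/2) = -13/3.
y-coordinate: (2/3)·(-7) + (-1/3)·6 + (2/3)·(-8) = -12.

(-13/3, -12)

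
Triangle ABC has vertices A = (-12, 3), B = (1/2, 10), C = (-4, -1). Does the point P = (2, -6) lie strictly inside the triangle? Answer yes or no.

no

Barycentric coordinates of P: (-177/212, -8/53, 421/212).
The three coordinates are negative, negative, positive; a point is interior exactly when all three are positive.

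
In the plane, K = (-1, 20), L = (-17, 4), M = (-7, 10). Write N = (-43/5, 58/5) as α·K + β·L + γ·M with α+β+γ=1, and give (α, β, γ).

(2/5, 2/5, 1/5)

Signed area of the reference triangle: [KLM] = ½·((-1)·(4−10) + (-17)·(10−20) + (-7)·(20−4)) = ½·(6 + 170 − 112) = 32.
[NLM] = ½·((-43/5)·(4−10) + (-17)·(10−(58/5)) + (-7)·(58/5−4)) = ½·(258/5 + 136/5 − 266/5) = 64/5, so the K-coordinate is (64/5)/32 = 2/5.
[KNM] = ½·((-1)·(58/5−10) + (-43/5)·(10−20) + (-7)·(20−(58/5))) = ½·(-8/5 + 86 − 294/5) = 64/5, so the L-coordinate is 2/5.
[KLN] = ½·((-1)·(4−(58/5)) + (-17)·(58/5−20) + (-43/5)·(20−4)) = ½·(38/5 + 714/5 − 688/5) = 32/5, so the M-coordinate is 1/5.
Check: 2/5 + 2/5 + 1/5 = 1.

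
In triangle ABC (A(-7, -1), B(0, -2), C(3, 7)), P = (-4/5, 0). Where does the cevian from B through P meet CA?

(-2, 3)

Barycentric coordinates of P with respect to ABC: (1/5, 3/5, 1/5).
On side CA the B-coordinate is zero; dropping P's B-weight 3/5 and renormalizing the remaining 1/5 : 1/5 gives weights 1/2, 1/2 on C, A.
Q = (1/2)·(3, 7) + (1/2)·(-7, -1) = (-2, 3).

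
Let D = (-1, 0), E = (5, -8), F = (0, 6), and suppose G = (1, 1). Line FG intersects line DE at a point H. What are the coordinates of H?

Barycentric coordinates of G with respect to DEF: (1/4, 1/4, 1/2).
On side DE the F-coordinate is zero; dropping G's F-weight 1/2 and renormalizing the remaining 1/4 : 1/4 gives weights 1/2, 1/2 on D, E.
H = (1/2)·(-1, 0) + (1/2)·(5, -8) = (2, -4).

(2, -4)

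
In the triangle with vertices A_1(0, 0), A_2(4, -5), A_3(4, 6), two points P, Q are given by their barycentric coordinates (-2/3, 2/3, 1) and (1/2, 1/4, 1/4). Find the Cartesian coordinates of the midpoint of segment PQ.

(13/3, 35/24)

Barycentric coordinates of the midpoint are the average: (-1/12, 11/24, 5/8).
Converting: (-1/12)·A_1 + (11/24)·A_2 + (5/8)·A_3 = (13/3, 35/24).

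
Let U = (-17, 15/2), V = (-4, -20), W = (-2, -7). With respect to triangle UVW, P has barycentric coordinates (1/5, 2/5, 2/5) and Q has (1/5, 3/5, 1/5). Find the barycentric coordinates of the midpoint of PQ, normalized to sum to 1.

Since both coordinate triples sum to 1, the midpoint's barycentrics are the componentwise average.
(1/5+1/5)/2 = 1/5; similarly 1/2 and 3/10.

(1/5, 1/2, 3/10)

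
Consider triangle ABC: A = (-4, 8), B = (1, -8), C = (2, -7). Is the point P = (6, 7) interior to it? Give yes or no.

no

Barycentric coordinates of P: (10/21, -48/7, 155/21).
The three coordinates are positive, negative, positive; a point is interior exactly when all three are positive.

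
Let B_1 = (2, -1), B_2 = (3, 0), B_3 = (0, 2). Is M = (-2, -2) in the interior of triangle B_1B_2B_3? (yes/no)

Barycentric coordinates of M: (16/5, -14/5, 3/5).
The three coordinates are positive, negative, positive; a point is interior exactly when all three are positive.

no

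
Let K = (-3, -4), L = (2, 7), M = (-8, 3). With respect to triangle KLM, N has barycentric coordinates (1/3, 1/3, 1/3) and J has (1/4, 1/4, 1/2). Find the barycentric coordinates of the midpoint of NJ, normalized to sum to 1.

Since both coordinate triples sum to 1, the midpoint's barycentrics are the componentwise average.
(1/3+1/4)/2 = 7/24; similarly 7/24 and 5/12.

(7/24, 7/24, 5/12)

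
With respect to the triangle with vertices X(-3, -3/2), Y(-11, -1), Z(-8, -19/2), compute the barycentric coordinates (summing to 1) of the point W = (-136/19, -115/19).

Signed area of the reference triangle: [XYZ] = ½·((-3)·(-1−(-19/2)) + (-11)·(-19/2−(-3/2)) + (-8)·(-3/2−(-1))) = ½·(-51/2 + 88 + 4) = 133/4.
[WYZ] = ½·((-136/19)·(-1−(-19/2)) + (-11)·(-19/2−(-115/19)) + (-8)·(-115/19−(-1))) = ½·(-1156/19 + 1441/38 + 768/19) = 35/4, so the X-coordinate is (35/4)/(133/4) = 5/19.
[XWZ] = ½·((-3)·(-115/19−(-19/2)) + (-136/19)·(-19/2−(-3/2)) + (-8)·(-3/2−(-115/19))) = ½·(-393/38 + 1088/19 − 692/19) = 21/4, so the Y-coordinate is 3/19.
[XYW] = ½·((-3)·(-1−(-115/19)) + (-11)·(-115/19−(-3/2)) + (-136/19)·(-3/2−(-1))) = ½·(-288/19 + 1903/38 + 68/19) = 77/4, so the Z-coordinate is 11/19.
Check: 5/19 + 3/19 + 11/19 = 1.

(5/19, 3/19, 11/19)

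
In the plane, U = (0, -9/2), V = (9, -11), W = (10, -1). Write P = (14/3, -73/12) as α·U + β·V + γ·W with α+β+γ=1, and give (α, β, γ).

(1/2, 1/3, 1/6)

Signed area of the reference triangle: [UVW] = ½·(0·(-11−(-1)) + 9·(-1−(-9/2)) + 10·(-9/2−(-11))) = ½·(0 + 63/2 + 65) = 193/4.
[PVW] = ½·((14/3)·(-11−(-1)) + 9·(-1−(-73/12)) + 10·(-73/12−(-11))) = ½·(-140/3 + 183/4 + 295/6) = 193/8, so the U-coordinate is (193/8)/(193/4) = 1/2.
[UPW] = ½·(0·(-73/12−(-1)) + (14/3)·(-1−(-9/2)) + 10·(-9/2−(-73/12))) = ½·(0 + 49/3 + 95/6) = 193/12, so the V-coordinate is 1/3.
[UVP] = ½·(0·(-11−(-73/12)) + 9·(-73/12−(-9/2)) + (14/3)·(-9/2−(-11))) = ½·(0 − 57/4 + 91/3) = 193/24, so the W-coordinate is 1/6.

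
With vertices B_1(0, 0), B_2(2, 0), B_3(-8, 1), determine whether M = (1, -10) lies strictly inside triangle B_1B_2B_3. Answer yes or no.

no

Barycentric coordinates of M: (101/2, -79/2, -10).
The three coordinates are positive, negative, negative; a point is interior exactly when all three are positive.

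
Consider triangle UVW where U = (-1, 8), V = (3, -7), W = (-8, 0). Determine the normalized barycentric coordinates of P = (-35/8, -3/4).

Signed area of the reference triangle: [UVW] = ½·((-1)·(-7−0) + 3·(0−8) + (-8)·(8−(-7))) = ½·(7 − 24 − 120) = -137/2.
[PVW] = ½·((-35/8)·(-7−0) + 3·(0−(-3/4)) + (-8)·(-3/4−(-7))) = ½·(245/8 + 9/4 − 50) = -137/16, so the U-coordinate is (-137/16)/(-137/2) = 1/8.
[UPW] = ½·((-1)·(-3/4−0) + (-35/8)·(0−8) + (-8)·(8−(-3/4))) = ½·(3/4 + 35 − 70) = -137/8, so the V-coordinate is 1/4.
[UVP] = ½·((-1)·(-7−(-3/4)) + 3·(-3/4−8) + (-35/8)·(8−(-7))) = ½·(25/4 − 105/4 − 525/8) = -685/16, so the W-coordinate is 5/8.
Check: 1/8 + 1/4 + 5/8 = 1.

(1/8, 1/4, 5/8)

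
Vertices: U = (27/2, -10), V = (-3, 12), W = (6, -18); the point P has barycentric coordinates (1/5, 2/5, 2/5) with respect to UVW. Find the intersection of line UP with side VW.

(3/2, -3)

Line UP meets VW where the U-coordinate vanishes; zeroing P's U-weight and renormalizing leaves V, W-weights 2/5 : 2/5 → (1/2, 1/2).
So Q = (1/2)·V + (1/2)·W = (3/2, -3).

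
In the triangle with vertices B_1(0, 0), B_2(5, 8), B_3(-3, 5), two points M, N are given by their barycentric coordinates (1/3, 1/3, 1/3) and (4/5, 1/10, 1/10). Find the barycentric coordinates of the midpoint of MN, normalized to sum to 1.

Since both coordinate triples sum to 1, the midpoint's barycentrics are the componentwise average.
(1/3+4/5)/2 = 17/30; similarly 13/60 and 13/60.

(17/30, 13/60, 13/60)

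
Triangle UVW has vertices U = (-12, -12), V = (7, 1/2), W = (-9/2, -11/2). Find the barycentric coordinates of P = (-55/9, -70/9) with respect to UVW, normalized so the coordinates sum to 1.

(5/9, 2/9, 2/9)

Signed area of the reference triangle: [UVW] = ½·((-12)·(1/2−(-11/2)) + 7·(-11/2−(-12)) + (-9/2)·(-12−(1/2))) = ½·(-72 + 91/2 + 225/4) = 119/8.
[PVW] = ½·((-55/9)·(1/2−(-11/2)) + 7·(-11/2−(-70/9)) + (-9/2)·(-70/9−(1/2))) = ½·(-110/3 + 287/18 + 149/4) = 595/72, so the U-coordinate is (595/72)/(119/8) = 5/9.
[UPW] = ½·((-12)·(-70/9−(-11/2)) + (-55/9)·(-11/2−(-12)) + (-9/2)·(-12−(-70/9))) = ½·(82/3 − 715/18 + 19) = 119/36, so the V-coordinate is 2/9.
[UVP] = ½·((-12)·(1/2−(-70/9)) + 7·(-70/9−(-12)) + (-55/9)·(-12−(1/2))) = ½·(-298/3 + 266/9 + 1375/18) = 119/36, so the W-coordinate is 2/9.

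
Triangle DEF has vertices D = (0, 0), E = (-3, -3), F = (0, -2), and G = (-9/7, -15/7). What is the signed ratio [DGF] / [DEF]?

3/7

[DEF] = ½·(0·(-3−(-2)) + (-3)·(-2−0) + 0·(0−(-3))) = ½·(0 + 6 + 0) = 3.
[DGF] = ½·(0·(-15/7−(-2)) + (-9/7)·(-2−0) + 0·(0−(-15/7))) = ½·(0 + 18/7 + 0) = 9/7, so the ratio is (9/7)/3 = 3/7.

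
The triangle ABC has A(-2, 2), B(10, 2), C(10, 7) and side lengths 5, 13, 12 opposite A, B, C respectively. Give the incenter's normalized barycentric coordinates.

(1/6, 13/30, 2/5)

The incenter has barycentric coordinates proportional to the opposite side lengths: (5 : 13 : 12).
Normalizing by 5+13+12 = 30 gives (1/6, 13/30, 2/5).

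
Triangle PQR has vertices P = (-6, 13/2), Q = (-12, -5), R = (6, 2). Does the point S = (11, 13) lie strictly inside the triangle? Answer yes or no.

no

Barycentric coordinates of S: (163/165, -103/110, 313/330).
The three coordinates are positive, negative, positive; a point is interior exactly when all three are positive.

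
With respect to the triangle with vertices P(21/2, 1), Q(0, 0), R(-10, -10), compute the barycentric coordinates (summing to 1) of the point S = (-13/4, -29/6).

(1/6, 1/3, 1/2)

Signed area of the reference triangle: [PQR] = ½·((21/2)·(0−(-10)) + 0·(-10−1) + (-10)·(1−0)) = ½·(105 + 0 − 10) = 95/2.
[SQR] = ½·((-13/4)·(0−(-10)) + 0·(-10−(-29/6)) + (-10)·(-29/6−0)) = ½·(-65/2 + 0 + 145/3) = 95/12, so the P-coordinate is (95/12)/(95/2) = 1/6.
[PSR] = ½·((21/2)·(-29/6−(-10)) + (-13/4)·(-10−1) + (-10)·(1−(-29/6))) = ½·(217/4 + 143/4 − 175/3) = 95/6, so the Q-coordinate is 1/3.
[PQS] = ½·((21/2)·(0−(-29/6)) + 0·(-29/6−1) + (-13/4)·(1−0)) = ½·(203/4 + 0 − 13/4) = 95/4, so the R-coordinate is 1/2.
Check: 1/6 + 1/3 + 1/2 = 1.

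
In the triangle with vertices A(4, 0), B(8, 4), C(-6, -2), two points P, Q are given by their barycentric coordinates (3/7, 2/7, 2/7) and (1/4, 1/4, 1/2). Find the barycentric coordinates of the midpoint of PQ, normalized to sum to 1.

(19/56, 15/56, 11/28)

Since both coordinate triples sum to 1, the midpoint's barycentrics are the componentwise average.
(3/7+1/4)/2 = 19/56; similarly 15/56 and 11/28.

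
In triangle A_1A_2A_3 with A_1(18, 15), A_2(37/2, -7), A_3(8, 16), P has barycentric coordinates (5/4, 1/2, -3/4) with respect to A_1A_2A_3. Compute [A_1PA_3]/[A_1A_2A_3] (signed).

The signed ratio [A_1PA_3]/[A_1A_2A_3] equals the barycentric coordinate of P at vertex A_2, which is 1/2.

1/2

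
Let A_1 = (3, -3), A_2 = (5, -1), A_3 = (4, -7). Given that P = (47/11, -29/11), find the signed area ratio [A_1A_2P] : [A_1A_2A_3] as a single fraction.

[A_1A_2A_3] = ½·(3·(-1−(-7)) + 5·(-7−(-3)) + 4·(-3−(-1))) = ½·(18 − 20 − 8) = -5.
[A_1A_2P] = ½·(3·(-1−(-29/11)) + 5·(-29/11−(-3)) + (47/11)·(-3−(-1))) = ½·(54/11 + 20/11 − 94/11) = -10/11, so the ratio is (-10/11)/(-5) = 2/11.

2/11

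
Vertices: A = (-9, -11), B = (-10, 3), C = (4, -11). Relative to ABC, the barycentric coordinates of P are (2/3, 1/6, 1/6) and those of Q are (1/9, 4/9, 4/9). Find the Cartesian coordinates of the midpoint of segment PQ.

Barycentric coordinates of the midpoint are the average: (7/18, 11/36, 11/36).
Converting: (7/18)·A + (11/36)·B + (11/36)·C = (-16/3, -121/18).

(-16/3, -121/18)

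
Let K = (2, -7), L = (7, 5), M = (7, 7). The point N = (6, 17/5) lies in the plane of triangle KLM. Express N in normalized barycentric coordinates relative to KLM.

(1/5, 2/5, 2/5)

Signed area of the reference triangle: [KLM] = ½·(2·(5−7) + 7·(7−(-7)) + 7·(-7−5)) = ½·(-4 + 98 − 84) = 5.
[NLM] = ½·(6·(5−7) + 7·(7−(17/5)) + 7·(17/5−5)) = ½·(-12 + 126/5 − 56/5) = 1, so the K-coordinate is 1/5 = 1/5.
[KNM] = ½·(2·(17/5−7) + 6·(7−(-7)) + 7·(-7−(17/5))) = ½·(-36/5 + 84 − 364/5) = 2, so the L-coordinate is 2/5.
[KLN] = ½·(2·(5−(17/5)) + 7·(17/5−(-7)) + 6·(-7−5)) = ½·(16/5 + 364/5 − 72) = 2, so the M-coordinate is 2/5.
Check: 1/5 + 2/5 + 2/5 = 1.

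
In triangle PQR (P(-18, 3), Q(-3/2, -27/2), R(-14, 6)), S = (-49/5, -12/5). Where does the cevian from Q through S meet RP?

(-46/3, 5)

Barycentric coordinates of S with respect to PQR: (1/5, 2/5, 2/5).
On side RP the Q-coordinate is zero; dropping S's Q-weight 2/5 and renormalizing the remaining 2/5 : 1/5 gives weights 2/3, 1/3 on R, P.
T = (2/3)·(-14, 6) + (1/3)·(-18, 3) = (-46/3, 5).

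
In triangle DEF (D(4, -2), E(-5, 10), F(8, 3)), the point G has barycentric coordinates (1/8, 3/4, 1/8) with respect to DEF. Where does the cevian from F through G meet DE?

(-26/7, 58/7)

Line FG meets DE where the F-coordinate vanishes; zeroing G's F-weight and renormalizing leaves D, E-weights 1/8 : 3/4 → (1/7, 6/7).
So H = (1/7)·D + (6/7)·E = (-26/7, 58/7).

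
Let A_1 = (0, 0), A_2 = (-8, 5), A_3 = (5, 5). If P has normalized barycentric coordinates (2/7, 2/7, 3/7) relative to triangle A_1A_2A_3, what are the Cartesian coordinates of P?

(-1/7, 25/7)

P = (2/7)·A_1 + (2/7)·A_2 + (3/7)·A_3.
x-coordinate: (2/7)·0 + (2/7)·(-8) + (3/7)·5 = -1/7.
y-coordinate: (2/7)·0 + (2/7)·5 + (3/7)·5 = 25/7.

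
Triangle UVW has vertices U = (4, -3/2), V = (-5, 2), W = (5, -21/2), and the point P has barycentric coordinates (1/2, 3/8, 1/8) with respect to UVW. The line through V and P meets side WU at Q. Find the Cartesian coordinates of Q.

Line VP meets WU where the V-coordinate vanishes; zeroing P's V-weight and renormalizing leaves W, U-weights 1/8 : 1/2 → (1/5, 4/5).
So Q = (1/5)·W + (4/5)·U = (21/5, -33/10).

(21/5, -33/10)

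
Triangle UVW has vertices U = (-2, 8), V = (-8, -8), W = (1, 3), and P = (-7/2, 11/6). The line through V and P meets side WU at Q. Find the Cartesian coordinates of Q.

(-5/4, 27/4)

Barycentric coordinates of P with respect to UVW: (1/2, 1/3, 1/6).
On side WU the V-coordinate is zero; dropping P's V-weight 1/3 and renormalizing the remaining 1/6 : 1/2 gives weights 1/4, 3/4 on W, U.
Q = (1/4)·(1, 3) + (3/4)·(-2, 8) = (-5/4, 27/4).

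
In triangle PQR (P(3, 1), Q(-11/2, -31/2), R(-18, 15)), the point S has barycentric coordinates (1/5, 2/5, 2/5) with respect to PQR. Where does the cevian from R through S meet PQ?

(-8/3, -10)

Line RS meets PQ where the R-coordinate vanishes; zeroing S's R-weight and renormalizing leaves P, Q-weights 1/5 : 2/5 → (1/3, 2/3).
So T = (1/3)·P + (2/3)·Q = (-8/3, -10).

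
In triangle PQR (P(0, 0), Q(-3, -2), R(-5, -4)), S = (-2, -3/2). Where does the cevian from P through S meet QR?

(-4, -3)

Barycentric coordinates of S with respect to PQR: (1/2, 1/4, 1/4).
On side QR the P-coordinate is zero; dropping S's P-weight 1/2 and renormalizing the remaining 1/4 : 1/4 gives weights 1/2, 1/2 on Q, R.
T = (1/2)·(-3, -2) + (1/2)·(-5, -4) = (-4, -3).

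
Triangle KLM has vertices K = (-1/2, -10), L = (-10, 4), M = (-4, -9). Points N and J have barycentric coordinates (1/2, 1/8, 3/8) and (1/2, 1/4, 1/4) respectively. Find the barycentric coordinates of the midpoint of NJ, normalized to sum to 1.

(1/2, 3/16, 5/16)

Since both coordinate triples sum to 1, the midpoint's barycentrics are the componentwise average.
(1/2+1/2)/2 = 1/2; similarly 3/16 and 5/16.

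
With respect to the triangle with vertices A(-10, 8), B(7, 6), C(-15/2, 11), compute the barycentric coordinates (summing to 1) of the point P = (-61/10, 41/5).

Signed area of the reference triangle: [ABC] = ½·((-10)·(6−11) + 7·(11−8) + (-15/2)·(8−6)) = ½·(50 + 21 − 15) = 28.
[PBC] = ½·((-61/10)·(6−11) + 7·(11−(41/5)) + (-15/2)·(41/5−6)) = ½·(61/2 + 98/5 − 33/2) = 84/5, so the A-coordinate is (84/5)/28 = 3/5.
[APC] = ½·((-10)·(41/5−11) + (-61/10)·(11−8) + (-15/2)·(8−(41/5))) = ½·(28 − 183/10 + 3/2) = 28/5, so the B-coordinate is 1/5.
[ABP] = ½·((-10)·(6−(41/5)) + 7·(41/5−8) + (-61/10)·(8−6)) = ½·(22 + 7/5 − 61/5) = 28/5, so the C-coordinate is 1/5.
Check: 3/5 + 1/5 + 1/5 = 1.

(3/5, 1/5, 1/5)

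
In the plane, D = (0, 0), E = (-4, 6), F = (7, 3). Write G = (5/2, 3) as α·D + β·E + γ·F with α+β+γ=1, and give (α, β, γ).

Signed area of the reference triangle: [DEF] = ½·(0·(6−3) + (-4)·(3−0) + 7·(0−6)) = ½·(0 − 12 − 42) = -27.
[GEF] = ½·((5/2)·(6−3) + (-4)·(3−3) + 7·(3−6)) = ½·(15/2 + 0 − 21) = -27/4, so the D-coordinate is (-27/4)/(-27) = 1/4.
[DGF] = ½·(0·(3−3) + (5/2)·(3−0) + 7·(0−3)) = ½·(0 + 15/2 − 21) = -27/4, so the E-coordinate is 1/4.
[DEG] = ½·(0·(6−3) + (-4)·(3−0) + (5/2)·(0−6)) = ½·(0 − 12 − 15) = -27/2, so the F-coordinate is 1/2.

(1/4, 1/4, 1/2)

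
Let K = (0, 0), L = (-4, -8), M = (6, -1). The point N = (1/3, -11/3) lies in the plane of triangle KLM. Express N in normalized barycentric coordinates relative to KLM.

Signed area of the reference triangle: [KLM] = ½·(0·(-8−(-1)) + (-4)·(-1−0) + 6·(0−(-8))) = ½·(0 + 4 + 48) = 26.
[NLM] = ½·((1/3)·(-8−(-1)) + (-4)·(-1−(-11/3)) + 6·(-11/3−(-8))) = ½·(-7/3 − 32/3 + 26) = 13/2, so the K-coordinate is (13/2)/26 = 1/4.
[KNM] = ½·(0·(-11/3−(-1)) + (1/3)·(-1−0) + 6·(0−(-11/3))) = ½·(0 − 1/3 + 22) = 65/6, so the L-coordinate is 5/12.
[KLN] = ½·(0·(-8−(-11/3)) + (-4)·(-11/3−0) + (1/3)·(0−(-8))) = ½·(0 + 44/3 + 8/3) = 26/3, so the M-coordinate is 1/3.
Check: 1/4 + 5/12 + 1/3 = 1.

(1/4, 5/12, 1/3)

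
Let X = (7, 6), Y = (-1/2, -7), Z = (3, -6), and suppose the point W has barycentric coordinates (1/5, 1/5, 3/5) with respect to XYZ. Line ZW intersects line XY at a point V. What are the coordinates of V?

(13/4, -1/2)

Line ZW meets XY where the Z-coordinate vanishes; zeroing W's Z-weight and renormalizing leaves X, Y-weights 1/5 : 1/5 → (1/2, 1/2).
So V = (1/2)·X + (1/2)·Y = (13/4, -1/2).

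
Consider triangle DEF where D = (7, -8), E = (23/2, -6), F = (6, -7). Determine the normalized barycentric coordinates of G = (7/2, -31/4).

Signed area of the reference triangle: [DEF] = ½·(7·(-6−(-7)) + (23/2)·(-7−(-8)) + 6·(-8−(-6))) = ½·(7 + 23/2 − 12) = 13/4.
[GEF] = ½·((7/2)·(-6−(-7)) + (23/2)·(-7−(-31/4)) + 6·(-31/4−(-6))) = ½·(7/2 + 69/8 − 21/2) = 13/16, so the D-coordinate is (13/16)/(13/4) = 1/4.
[DGF] = ½·(7·(-31/4−(-7)) + (7/2)·(-7−(-8)) + 6·(-8−(-31/4))) = ½·(-21/4 + 7/2 − 3/2) = -13/8, so the E-coordinate is -1/2.
[DEG] = ½·(7·(-6−(-31/4)) + (23/2)·(-31/4−(-8)) + (7/2)·(-8−(-6))) = ½·(49/4 + 23/8 − 7) = 65/16, so the F-coordinate is 5/4.
Check: 1/4 − 1/2 + 5/4 = 1.

(1/4, -1/2, 5/4)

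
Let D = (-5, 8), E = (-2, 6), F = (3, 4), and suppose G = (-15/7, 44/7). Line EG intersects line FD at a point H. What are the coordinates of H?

(-7/3, 20/3)

Barycentric coordinates of G with respect to DEF: (2/7, 4/7, 1/7).
On side FD the E-coordinate is zero; dropping G's E-weight 4/7 and renormalizing the remaining 1/7 : 2/7 gives weights 1/3, 2/3 on F, D.
H = (1/3)·(3, 4) + (2/3)·(-5, 8) = (-7/3, 20/3).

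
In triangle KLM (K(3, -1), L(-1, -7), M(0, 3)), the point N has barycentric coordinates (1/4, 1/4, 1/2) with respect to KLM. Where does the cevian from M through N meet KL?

(1, -4)

Line MN meets KL where the M-coordinate vanishes; zeroing N's M-weight and renormalizing leaves K, L-weights 1/4 : 1/4 → (1/2, 1/2).
So J = (1/2)·K + (1/2)·L = (1, -4).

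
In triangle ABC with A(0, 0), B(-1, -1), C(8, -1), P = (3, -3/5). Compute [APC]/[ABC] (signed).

[ABC] = ½·(0·(-1−(-1)) + (-1)·(-1−0) + 8·(0−(-1))) = ½·(0 + 1 + 8) = 9/2.
[APC] = ½·(0·(-3/5−(-1)) + 3·(-1−0) + 8·(0−(-3/5))) = ½·(0 − 3 + 24/5) = 9/10, so the ratio is (9/10)/(9/2) = 1/5.

1/5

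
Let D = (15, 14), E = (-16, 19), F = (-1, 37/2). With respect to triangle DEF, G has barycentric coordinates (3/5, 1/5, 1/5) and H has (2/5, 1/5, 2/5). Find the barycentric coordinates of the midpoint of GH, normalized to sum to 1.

(1/2, 1/5, 3/10)

Since both coordinate triples sum to 1, the midpoint's barycentrics are the componentwise average.
(3/5+2/5)/2 = 1/2; similarly 1/5 and 3/10.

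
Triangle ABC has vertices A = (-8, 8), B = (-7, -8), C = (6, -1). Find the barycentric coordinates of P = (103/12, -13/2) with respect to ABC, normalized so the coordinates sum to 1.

Signed area of the reference triangle: [ABC] = ½·((-8)·(-8−(-1)) + (-7)·(-1−8) + 6·(8−(-8))) = ½·(56 + 63 + 96) = 215/2.
[PBC] = ½·((103/12)·(-8−(-1)) + (-7)·(-1−(-13/2)) + 6·(-13/2−(-8))) = ½·(-721/12 − 77/2 + 9) = -1075/24, so the A-coordinate is (-1075/24)/(215/2) = -5/12.
[APC] = ½·((-8)·(-13/2−(-1)) + (103/12)·(-1−8) + 6·(8−(-13/2))) = ½·(44 − 309/4 + 87) = 215/8, so the B-coordinate is 1/4.
[ABP] = ½·((-8)·(-8−(-13/2)) + (-7)·(-13/2−8) + (103/12)·(8−(-8))) = ½·(12 + 203/2 + 412/3) = 1505/12, so the C-coordinate is 7/6.
Check: -5/12 + 1/4 + 7/6 = 1.

(-5/12, 1/4, 7/6)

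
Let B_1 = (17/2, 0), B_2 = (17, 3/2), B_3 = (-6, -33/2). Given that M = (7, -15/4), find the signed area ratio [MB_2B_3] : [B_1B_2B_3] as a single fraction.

1/2

[B_1B_2B_3] = ½·((17/2)·(3/2−(-33/2)) + 17·(-33/2−0) + (-6)·(0−(3/2))) = ½·(153 − 561/2 + 9) = -237/4.
[MB_2B_3] = ½·(7·(3/2−(-33/2)) + 17·(-33/2−(-15/4)) + (-6)·(-15/4−(3/2))) = ½·(126 − 867/4 + 63/2) = -237/8, so the ratio is (-237/8)/(-237/4) = 1/2.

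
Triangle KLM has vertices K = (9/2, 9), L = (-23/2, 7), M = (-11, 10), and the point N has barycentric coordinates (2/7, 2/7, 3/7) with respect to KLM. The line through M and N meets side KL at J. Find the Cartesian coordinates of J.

Line MN meets KL where the M-coordinate vanishes; zeroing N's M-weight and renormalizing leaves K, L-weights 2/7 : 2/7 → (1/2, 1/2).
So J = (1/2)·K + (1/2)·L = (-7/2, 8).

(-7/2, 8)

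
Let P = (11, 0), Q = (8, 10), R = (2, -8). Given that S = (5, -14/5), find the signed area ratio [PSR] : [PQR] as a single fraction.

[PQR] = ½·(11·(10−(-8)) + 8·(-8−0) + 2·(0−10)) = ½·(198 − 64 − 20) = 57.
[PSR] = ½·(11·(-14/5−(-8)) + 5·(-8−0) + 2·(0−(-14/5))) = ½·(286/5 − 40 + 28/5) = 57/5, so the ratio is (57/5)/57 = 1/5.

1/5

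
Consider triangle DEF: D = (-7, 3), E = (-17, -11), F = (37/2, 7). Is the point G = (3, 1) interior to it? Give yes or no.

Barycentric coordinates of G: (66/317, 91/317, 160/317).
The three coordinates are positive, positive, positive; a point is interior exactly when all three are positive.

yes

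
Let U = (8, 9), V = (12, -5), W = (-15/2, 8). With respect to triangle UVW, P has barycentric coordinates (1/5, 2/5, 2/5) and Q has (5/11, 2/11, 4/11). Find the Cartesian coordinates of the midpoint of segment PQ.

Barycentric coordinates of the midpoint are the average: (18/55, 16/55, 21/55).
Converting: (18/55)·U + (16/55)·V + (21/55)·W = (357/110, 50/11).

(357/110, 50/11)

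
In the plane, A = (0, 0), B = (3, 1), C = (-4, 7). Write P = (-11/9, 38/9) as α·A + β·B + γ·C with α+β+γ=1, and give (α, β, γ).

(1/9, 1/3, 5/9)

Signed area of the reference triangle: [ABC] = ½·(0·(1−7) + 3·(7−0) + (-4)·(0−1)) = ½·(0 + 21 + 4) = 25/2.
[PBC] = ½·((-11/9)·(1−7) + 3·(7−(38/9)) + (-4)·(38/9−1)) = ½·(22/3 + 25/3 − 116/9) = 25/18, so the A-coordinate is (25/18)/(25/2) = 1/9.
[APC] = ½·(0·(38/9−7) + (-11/9)·(7−0) + (-4)·(0−(38/9))) = ½·(0 − 77/9 + 152/9) = 25/6, so the B-coordinate is 1/3.
[ABP] = ½·(0·(1−(38/9)) + 3·(38/9−0) + (-11/9)·(0−1)) = ½·(0 + 38/3 + 11/9) = 125/18, so the C-coordinate is 5/9.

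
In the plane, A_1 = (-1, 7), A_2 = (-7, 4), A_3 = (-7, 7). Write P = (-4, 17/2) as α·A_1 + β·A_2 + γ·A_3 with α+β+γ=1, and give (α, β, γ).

Signed area of the reference triangle: [A_1A_2A_3] = ½·((-1)·(4−7) + (-7)·(7−7) + (-7)·(7−4)) = ½·(3 + 0 − 21) = -9.
[PA_2A_3] = ½·((-4)·(4−7) + (-7)·(7−(17/2)) + (-7)·(17/2−4)) = ½·(12 + 21/2 − 63/2) = -9/2, so the A_1-coordinate is (-9/2)/(-9) = 1/2.
[A_1PA_3] = ½·((-1)·(17/2−7) + (-4)·(7−7) + (-7)·(7−(17/2))) = ½·(-3/2 + 0 + 21/2) = 9/2, so the A_2-coordinate is -1/2.
[A_1A_2P] = ½·((-1)·(4−(17/2)) + (-7)·(17/2−7) + (-4)·(7−4)) = ½·(9/2 − 21/2 − 12) = -9, so the A_3-coordinate is 1.

(1/2, -1/2, 1)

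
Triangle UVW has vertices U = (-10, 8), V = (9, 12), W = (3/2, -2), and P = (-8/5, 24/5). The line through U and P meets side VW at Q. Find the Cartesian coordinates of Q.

(4, 8/3)

Barycentric coordinates of P with respect to UVW: (2/5, 1/5, 2/5).
On side VW the U-coordinate is zero; dropping P's U-weight 2/5 and renormalizing the remaining 1/5 : 2/5 gives weights 1/3, 2/3 on V, W.
Q = (1/3)·(9, 12) + (2/3)·(3/2, -2) = (4, 8/3).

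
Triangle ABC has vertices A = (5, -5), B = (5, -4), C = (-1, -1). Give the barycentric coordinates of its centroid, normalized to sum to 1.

The centroid is the average of the vertices, so each weight is 1/3.

(1/3, 1/3, 1/3)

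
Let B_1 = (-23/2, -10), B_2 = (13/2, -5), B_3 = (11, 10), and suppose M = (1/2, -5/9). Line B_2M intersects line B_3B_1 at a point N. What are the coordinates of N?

(-1/4, 0)

Barycentric coordinates of M with respect to B_1B_2B_3: (4/9, 1/9, 4/9).
On side B_3B_1 the B_2-coordinate is zero; dropping M's B_2-weight 1/9 and renormalizing the remaining 4/9 : 4/9 gives weights 1/2, 1/2 on B_3, B_1.
N = (1/2)·(11, 10) + (1/2)·(-23/2, -10) = (-1/4, 0).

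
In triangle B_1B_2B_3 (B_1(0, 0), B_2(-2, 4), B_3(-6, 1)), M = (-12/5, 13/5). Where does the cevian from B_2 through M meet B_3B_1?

Barycentric coordinates of M with respect to B_1B_2B_3: (1/5, 3/5, 1/5).
On side B_3B_1 the B_2-coordinate is zero; dropping M's B_2-weight 3/5 and renormalizing the remaining 1/5 : 1/5 gives weights 1/2, 1/2 on B_3, B_1.
N = (1/2)·(-6, 1) + (1/2)·(0, 0) = (-3, 1/2).

(-3, 1/2)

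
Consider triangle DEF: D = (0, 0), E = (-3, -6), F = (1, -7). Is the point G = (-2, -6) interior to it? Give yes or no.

yes

Barycentric coordinates of G: (1/27, 20/27, 2/9).
The three coordinates are positive, positive, positive; a point is interior exactly when all three are positive.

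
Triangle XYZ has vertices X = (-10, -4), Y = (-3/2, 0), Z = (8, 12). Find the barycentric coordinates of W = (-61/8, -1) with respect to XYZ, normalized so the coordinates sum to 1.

(1, -1/4, 1/4)

Signed area of the reference triangle: [XYZ] = ½·((-10)·(0−12) + (-3/2)·(12−(-4)) + 8·(-4−0)) = ½·(120 − 24 − 32) = 32.
[WYZ] = ½·((-61/8)·(0−12) + (-3/2)·(12−(-1)) + 8·(-1−0)) = ½·(183/2 − 39/2 − 8) = 32, so the X-coordinate is 32/32 = 1.
[XWZ] = ½·((-10)·(-1−12) + (-61/8)·(12−(-4)) + 8·(-4−(-1))) = ½·(130 − 122 − 24) = -8, so the Y-coordinate is -1/4.
[XYW] = ½·((-10)·(0−(-1)) + (-3/2)·(-1−(-4)) + (-61/8)·(-4−0)) = ½·(-10 − 9/2 + 61/2) = 8, so the Z-coordinate is 1/4.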